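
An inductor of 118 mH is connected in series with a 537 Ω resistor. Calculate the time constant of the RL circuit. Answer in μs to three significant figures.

τ ≈ 220 μs

τ = L/R = (0.118 H)/(537 Ω) = 2.197×10^-4 s.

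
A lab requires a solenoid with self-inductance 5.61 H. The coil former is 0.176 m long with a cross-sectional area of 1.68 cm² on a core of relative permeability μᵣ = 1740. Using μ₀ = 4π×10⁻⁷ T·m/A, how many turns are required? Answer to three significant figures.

N ≈ 1640 turns

A = 1.68 cm² = 1.680×10^-4 m².
From L = μ₀μᵣN²A/ℓ, N = √(Lℓ / (μ₀μᵣA)).
N = √[(5.61)(0.176) / ((4π×10⁻⁷)(1740)×1.680×10^-4)] = √(2.688×10^6) ≈ 1639.5.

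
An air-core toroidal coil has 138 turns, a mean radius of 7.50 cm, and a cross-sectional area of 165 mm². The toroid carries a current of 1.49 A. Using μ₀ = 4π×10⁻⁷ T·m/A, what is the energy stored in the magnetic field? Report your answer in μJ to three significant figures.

U ≈ 9.30 μJ

L = μ₀N²A/(2πR) = (4π×10⁻⁷)(138)²(1.650×10^-4)/(2π×7.500×10^-2) = 8.379×10^-6 H.
U = ½LI² = ½(8.379×10^-6)(1.49)² = 9.302×10^-6 J.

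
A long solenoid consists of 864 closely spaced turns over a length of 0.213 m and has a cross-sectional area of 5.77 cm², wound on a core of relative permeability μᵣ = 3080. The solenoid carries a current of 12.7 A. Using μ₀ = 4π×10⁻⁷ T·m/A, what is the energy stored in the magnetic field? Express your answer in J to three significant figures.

A = 5.77 cm² = 5.770×10^-4 m².
L = μ₀μᵣN²A/ℓ = (4π×10⁻⁷)(3080)(864)²(5.770×10^-4)/(0.213) = 7.827 H.
U = ½LI² = ½(7.827)(12.7)² = 631.2 J.

U ≈ 631 J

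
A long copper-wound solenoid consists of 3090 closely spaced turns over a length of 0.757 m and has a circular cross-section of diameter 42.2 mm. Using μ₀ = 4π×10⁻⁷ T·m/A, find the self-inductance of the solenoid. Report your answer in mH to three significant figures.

L ≈ 22.2 mH

A = π(d/2)² = π(2.110×10^-2 m)² = 1.399×10^-3 m².
For a long solenoid, L = μ₀N²A/ℓ.
L = (4π×10⁻⁷)(3090)²(1.399×10^-3)/(0.757 m) = 2.217×10^-2 H.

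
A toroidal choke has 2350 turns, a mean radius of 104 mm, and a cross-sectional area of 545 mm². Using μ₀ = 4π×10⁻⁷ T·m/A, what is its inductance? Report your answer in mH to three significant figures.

L ≈ 5.79 mH

For a thin toroid, L = μ₀N²A/(2πR).
L = (4π×10⁻⁷)(2350)²(5.450×10^-4) / (2π×0.104 m) = 5.788×10^-3 H.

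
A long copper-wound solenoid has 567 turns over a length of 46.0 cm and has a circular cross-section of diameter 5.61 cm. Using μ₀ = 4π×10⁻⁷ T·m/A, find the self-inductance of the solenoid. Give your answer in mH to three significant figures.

L ≈ 2.17 mH

A = π(d/2)² = π(2.805×10^-2 m)² = 2.472×10^-3 m².
For a long solenoid, L = μ₀N²A/ℓ.
L = (4π×10⁻⁷)(567)²(2.472×10^-3)/(0.46 m) = 2.171×10^-3 H.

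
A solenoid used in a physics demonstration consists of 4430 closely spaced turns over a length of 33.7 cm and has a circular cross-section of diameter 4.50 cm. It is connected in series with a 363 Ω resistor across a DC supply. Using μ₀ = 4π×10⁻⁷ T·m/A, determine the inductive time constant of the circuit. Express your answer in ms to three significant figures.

A = π(d/2)² = π(2.250×10^-2 m)² = 1.590×10^-3 m².
L = μ₀N²A/ℓ = (4π×10⁻⁷)(4430)²(1.590×10^-3)/(0.337) = 0.1164 H.
τ = L/R = (0.1164)/(363) = 3.206×10^-4 s.

τ ≈ 0.321 ms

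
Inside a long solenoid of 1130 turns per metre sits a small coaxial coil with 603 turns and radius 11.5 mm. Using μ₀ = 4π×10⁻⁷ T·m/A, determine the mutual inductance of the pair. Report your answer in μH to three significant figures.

The outer solenoid produces a uniform field B₁ = μ₀n₁I₁ across the inner coil,
so the flux linkage is N₂Φ = N₂B₁A₂ = μ₀n₁N₂A₂·I₁, giving M = μ₀n₁N₂A₂.
A₂ = πr² = π(1.150×10^-2 m)² = 4.1548×10^-4 m².
M = (4π×10⁻⁷)(1130)(603)(4.1548×10^-4) = 3.558×10^-4 H.

M ≈ 356 μH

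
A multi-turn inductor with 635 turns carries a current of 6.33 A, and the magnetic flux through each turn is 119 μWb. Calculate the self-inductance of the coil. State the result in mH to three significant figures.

Self-inductance is defined by L = NΦ_B/I (flux linkage over current).
L = (635)(1.190×10^-4 Wb)/(6.33 A) = 1.194×10^-2 H.

L ≈ 11.9 mH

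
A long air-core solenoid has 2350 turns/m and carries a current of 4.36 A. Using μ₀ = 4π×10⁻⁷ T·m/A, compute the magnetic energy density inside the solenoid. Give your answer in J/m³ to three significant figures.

u ≈ 66.0 J/m³

B = μ₀nI = (4π×10⁻⁷)(2.350×10^3)(4.36) = 1.288×10^-2 T.
u = B²/(2μ₀) = (1.288×10^-2)²/(2×4π×10⁻⁷) = 65.96 J/m³.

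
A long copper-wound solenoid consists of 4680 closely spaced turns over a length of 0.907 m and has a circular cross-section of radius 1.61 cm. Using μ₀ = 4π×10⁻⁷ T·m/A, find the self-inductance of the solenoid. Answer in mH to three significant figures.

L ≈ 24.7 mH

A = πr² = π(1.610×10^-2 m)² = 8.143×10^-4 m².
For a long solenoid, L = μ₀N²A/ℓ.
L = (4π×10⁻⁷)(4680)²(8.143×10^-4)/(0.907 m) = 2.471×10^-2 H.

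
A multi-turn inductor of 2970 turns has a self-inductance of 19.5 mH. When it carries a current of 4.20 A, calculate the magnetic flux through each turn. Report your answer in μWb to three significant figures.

From L = NΦ_B/I, the flux per turn is Φ_B = LI/N.
Φ_B = (1.950×10^-2 H)(4.20 A)/2970 = 2.758×10^-5 Wb.

Φ_B ≈ 27.6 μWb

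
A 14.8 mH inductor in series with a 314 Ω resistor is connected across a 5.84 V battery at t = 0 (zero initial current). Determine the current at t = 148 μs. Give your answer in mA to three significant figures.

τ = L/R = 1.480×10^-2/314 = 4.713×10^-5 s; final current I_∞ = ε/R = 5.84/314 = 1.860×10^-2 A.
I(t) = I_∞(1 − e^(−t/τ)) with t/τ = 3.140.
I = (1.860×10^-2)(1 − e^(−3.140)) = 1.779×10^-2 A.

I ≈ 17.8 mA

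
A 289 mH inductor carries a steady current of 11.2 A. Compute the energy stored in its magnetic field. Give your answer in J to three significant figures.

Stored magnetic energy: U = ½LI².
U = ½(0.289 H)(11.2 A)² = 18.13 J.

U ≈ 18.1 J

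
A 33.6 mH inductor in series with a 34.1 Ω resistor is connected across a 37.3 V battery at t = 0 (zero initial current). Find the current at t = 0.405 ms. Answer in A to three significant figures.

I ≈ 0.369 A

τ = L/R = 3.360×10^-2/34.1 = 9.853×10^-4 s; final current I_∞ = ε/R = 37.3/34.1 = 1.094 A.
I(t) = I_∞(1 − e^(−t/τ)) with t/τ = 0.411.
I = (1.094)(1 − e^(−0.411)) = 0.3687 A.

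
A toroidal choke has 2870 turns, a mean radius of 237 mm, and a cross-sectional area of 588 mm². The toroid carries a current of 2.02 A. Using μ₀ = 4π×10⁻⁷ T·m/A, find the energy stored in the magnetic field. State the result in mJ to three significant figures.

L = μ₀N²A/(2πR) = (4π×10⁻⁷)(2870)²(5.880×10^-4)/(2π×0.237) = 4.087×10^-3 H.
U = ½LI² = ½(4.087×10^-3)(2.02)² = 8.339×10^-3 J.

U ≈ 8.34 mJ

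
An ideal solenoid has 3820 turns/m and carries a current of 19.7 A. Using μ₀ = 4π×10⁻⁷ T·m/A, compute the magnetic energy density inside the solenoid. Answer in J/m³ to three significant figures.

u ≈ 3560 J/m³

B = μ₀nI = (4π×10⁻⁷)(3.820×10^3)(19.7) = 9.457×10^-2 T.
u = B²/(2μ₀) = (9.457×10^-2)²/(2×4π×10⁻⁷) = 3.558×10^3 J/m³.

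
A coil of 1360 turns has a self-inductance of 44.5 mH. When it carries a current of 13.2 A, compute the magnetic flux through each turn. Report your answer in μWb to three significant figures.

From L = NΦ_B/I, the flux per turn is Φ_B = LI/N.
Φ_B = (4.450×10^-2 H)(13.2 A)/1360 = 4.319×10^-4 Wb.

Φ_B ≈ 432 μWb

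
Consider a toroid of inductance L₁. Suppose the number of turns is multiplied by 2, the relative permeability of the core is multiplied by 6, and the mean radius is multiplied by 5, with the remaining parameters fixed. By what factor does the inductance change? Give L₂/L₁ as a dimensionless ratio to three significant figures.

For a toroid, L ∝ μᵣN²A/R.
L₂/L₁ = (2)^2 × (6) × (5)^-1 = 4.80.

L₂/L₁ = 4.80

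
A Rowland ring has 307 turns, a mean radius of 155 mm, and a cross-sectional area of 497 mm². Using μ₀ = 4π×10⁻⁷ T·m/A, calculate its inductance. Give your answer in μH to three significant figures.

For a thin toroid, L = μ₀N²A/(2πR).
L = (4π×10⁻⁷)(307)²(4.970×10^-4) / (2π×0.155 m) = 6.044×10^-5 H.

L ≈ 60.4 μH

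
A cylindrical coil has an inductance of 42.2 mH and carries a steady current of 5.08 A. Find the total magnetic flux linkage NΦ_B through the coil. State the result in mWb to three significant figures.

NΦ_B ≈ 214 mWb

From L = NΦ_B/I, the flux linkage is NΦ_B = LI.
NΦ_B = (4.220×10^-2 H)(5.08 A) = 0.2144 Wb.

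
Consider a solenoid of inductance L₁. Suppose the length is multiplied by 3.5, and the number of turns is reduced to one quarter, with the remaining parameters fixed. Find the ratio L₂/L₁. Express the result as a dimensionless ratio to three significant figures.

L₂/L₁ = 0.0179

For a solenoid, L ∝ μᵣN²A/ℓ.
L₂/L₁ = (3.5)^-1 × (0.25)^2 = 0.0179.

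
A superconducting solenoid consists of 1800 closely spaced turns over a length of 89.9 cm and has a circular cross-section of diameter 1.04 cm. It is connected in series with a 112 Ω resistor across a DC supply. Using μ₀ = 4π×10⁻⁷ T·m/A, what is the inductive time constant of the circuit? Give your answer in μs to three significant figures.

τ ≈ 3.44 μs

A = π(d/2)² = π(5.200×10^-3 m)² = 8.4949×10^-5 m².
L = μ₀N²A/ℓ = (4π×10⁻⁷)(1800)²(8.4949×10^-5)/(0.899) = 3.847×10^-4 H.
τ = L/R = (3.847×10^-4)/(112) = 3.435×10^-6 s.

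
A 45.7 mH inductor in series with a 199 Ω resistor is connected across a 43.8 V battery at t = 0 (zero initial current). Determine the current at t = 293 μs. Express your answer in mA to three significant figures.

τ = L/R = 4.570×10^-2/199 = 2.296×10^-4 s; final current I_∞ = ε/R = 43.8/199 = 0.2201 A.
I(t) = I_∞(1 − e^(−t/τ)) with t/τ = 1.276.
I = (0.2201)(1 − e^(−1.276)) = 0.1587 A.

I ≈ 159 mA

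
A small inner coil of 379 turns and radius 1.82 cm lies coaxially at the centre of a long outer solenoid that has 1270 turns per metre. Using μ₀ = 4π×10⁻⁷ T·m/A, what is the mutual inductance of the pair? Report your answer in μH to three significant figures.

The outer solenoid produces a uniform field B₁ = μ₀n₁I₁ across the inner coil,
so the flux linkage is N₂Φ = N₂B₁A₂ = μ₀n₁N₂A₂·I₁, giving M = μ₀n₁N₂A₂.
A₂ = πr² = π(1.820×10^-2 m)² = 1.041×10^-3 m².
M = (4π×10⁻⁷)(1270)(379)(1.041×10^-3) = 6.294×10^-4 H.

M ≈ 629 μH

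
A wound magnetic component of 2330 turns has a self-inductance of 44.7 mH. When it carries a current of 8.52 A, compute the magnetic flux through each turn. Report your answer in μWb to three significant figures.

From L = NΦ_B/I, the flux per turn is Φ_B = LI/N.
Φ_B = (4.470×10^-2 H)(8.52 A)/2330 = 1.6345×10^-4 Wb.

Φ_B ≈ 163 μWb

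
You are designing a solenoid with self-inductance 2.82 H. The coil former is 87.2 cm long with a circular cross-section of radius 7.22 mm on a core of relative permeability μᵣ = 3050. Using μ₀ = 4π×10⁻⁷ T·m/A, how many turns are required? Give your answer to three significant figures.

N ≈ 1980 turns

A = πr² = π(7.220×10^-3 m)² = 1.638×10^-4 m².
From L = μ₀μᵣN²A/ℓ, N = √(Lℓ / (μ₀μᵣA)).
N = √[(2.82)(0.872) / ((4π×10⁻⁷)(3050)×1.638×10^-4)] = √(3.918×10^6) ≈ 1979.3.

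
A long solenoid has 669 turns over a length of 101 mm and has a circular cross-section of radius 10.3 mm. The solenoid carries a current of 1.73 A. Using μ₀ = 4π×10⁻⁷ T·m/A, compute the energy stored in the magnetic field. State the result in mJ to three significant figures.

U ≈ 2.78 mJ

A = πr² = π(1.030×10^-2 m)² = 3.333×10^-4 m².
L = μ₀N²A/ℓ = (4π×10⁻⁷)(669)²(3.333×10^-4)/(0.101) = 1.856×10^-3 H.
U = ½LI² = ½(1.856×10^-3)(1.73)² = 2.777×10^-3 J.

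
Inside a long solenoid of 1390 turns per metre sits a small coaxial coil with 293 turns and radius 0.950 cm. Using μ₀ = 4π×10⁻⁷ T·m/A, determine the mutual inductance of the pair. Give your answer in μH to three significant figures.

The outer solenoid produces a uniform field B₁ = μ₀n₁I₁ across the inner coil,
so the flux linkage is N₂Φ = N₂B₁A₂ = μ₀n₁N₂A₂·I₁, giving M = μ₀n₁N₂A₂.
A₂ = πr² = π(9.500×10^-3 m)² = 2.835×10^-4 m².
M = (4π×10⁻⁷)(1390)(293)(2.835×10^-4) = 1.451×10^-4 H.

M ≈ 145 μH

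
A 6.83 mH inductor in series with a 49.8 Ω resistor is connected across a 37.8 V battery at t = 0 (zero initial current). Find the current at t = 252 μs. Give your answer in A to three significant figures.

τ = L/R = 6.830×10^-3/49.8 = 1.371×10^-4 s; final current I_∞ = ε/R = 37.8/49.8 = 0.759 A.
I(t) = I_∞(1 − e^(−t/τ)) with t/τ = 1.837.
I = (0.759)(1 − e^(−1.837)) = 0.6382 A.

I ≈ 0.638 A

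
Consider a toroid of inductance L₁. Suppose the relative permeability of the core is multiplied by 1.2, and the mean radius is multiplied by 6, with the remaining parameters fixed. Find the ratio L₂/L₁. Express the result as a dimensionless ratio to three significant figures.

L₂/L₁ = 0.200

For a toroid, L ∝ μᵣN²A/R.
L₂/L₁ = (1.2) × (6)^-1 = 0.200.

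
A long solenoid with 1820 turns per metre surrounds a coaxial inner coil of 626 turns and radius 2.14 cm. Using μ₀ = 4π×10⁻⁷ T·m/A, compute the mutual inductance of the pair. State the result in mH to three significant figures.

The outer solenoid produces a uniform field B₁ = μ₀n₁I₁ across the inner coil,
so the flux linkage is N₂Φ = N₂B₁A₂ = μ₀n₁N₂A₂·I₁, giving M = μ₀n₁N₂A₂.
A₂ = πr² = π(2.140×10^-2 m)² = 1.439×10^-3 m².
M = (4π×10⁻⁷)(1820)(626)(1.439×10^-3) = 2.060×10^-3 H.

M ≈ 2.06 mH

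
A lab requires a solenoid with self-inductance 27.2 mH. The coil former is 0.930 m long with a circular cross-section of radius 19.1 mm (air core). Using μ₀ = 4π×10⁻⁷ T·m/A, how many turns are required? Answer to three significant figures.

N ≈ 4190 turns

A = πr² = π(1.910×10^-2 m)² = 1.146×10^-3 m².
From L = μ₀N²A/ℓ, N = √(Lℓ / (μ₀A)).
N = √[(2.720×10^-2)(0.93) / ((4π×10⁻⁷)×1.146×10^-3)] = √(1.756×10^7) ≈ 4191.0.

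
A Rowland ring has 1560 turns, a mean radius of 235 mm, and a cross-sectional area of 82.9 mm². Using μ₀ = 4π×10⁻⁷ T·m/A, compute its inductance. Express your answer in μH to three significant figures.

For a thin toroid, L = μ₀N²A/(2πR).
L = (4π×10⁻⁷)(1560)²(8.290×10^-5) / (2π×0.235 m) = 1.717×10^-4 H.

L ≈ 172 μH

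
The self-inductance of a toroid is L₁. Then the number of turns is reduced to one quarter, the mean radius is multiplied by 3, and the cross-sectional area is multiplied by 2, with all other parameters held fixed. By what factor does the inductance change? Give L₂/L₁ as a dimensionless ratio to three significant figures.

L₂/L₁ = 0.0417

For a toroid, L ∝ μᵣN²A/R.
L₂/L₁ = (0.25)^2 × (3)^-1 × (2) = 0.0417.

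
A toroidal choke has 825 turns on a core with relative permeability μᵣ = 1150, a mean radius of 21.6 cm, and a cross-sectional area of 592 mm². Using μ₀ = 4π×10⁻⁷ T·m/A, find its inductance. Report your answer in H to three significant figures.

For a thin toroid, L = μ₀μᵣN²A/(2πR).
L = (4π×10⁻⁷)(1150)(825)²(5.920×10^-4) / (2π×0.216 m) = 0.429 H.

L ≈ 0.429 H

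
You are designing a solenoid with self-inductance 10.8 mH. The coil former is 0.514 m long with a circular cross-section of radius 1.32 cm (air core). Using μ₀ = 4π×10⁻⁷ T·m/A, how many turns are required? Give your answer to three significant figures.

A = πr² = π(1.320×10^-2 m)² = 5.474×10^-4 m².
From L = μ₀N²A/ℓ, N = √(Lℓ / (μ₀A)).
N = √[(1.080×10^-2)(0.514) / ((4π×10⁻⁷)×5.474×10^-4)] = √(8.070×10^6) ≈ 2840.8.

N ≈ 2840 turns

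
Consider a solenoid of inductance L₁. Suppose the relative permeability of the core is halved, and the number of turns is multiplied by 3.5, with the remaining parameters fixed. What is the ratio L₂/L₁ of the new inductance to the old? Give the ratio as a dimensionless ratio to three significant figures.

For a solenoid, L ∝ μᵣN²A/ℓ.
L₂/L₁ = (0.5) × (3.5)^2 = 6.13.

L₂/L₁ = 6.13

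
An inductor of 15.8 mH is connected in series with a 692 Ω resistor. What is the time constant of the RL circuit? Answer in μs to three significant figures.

τ = L/R = (1.580×10^-2 H)/(692 Ω) = 2.283×10^-5 s.

τ ≈ 22.8 μs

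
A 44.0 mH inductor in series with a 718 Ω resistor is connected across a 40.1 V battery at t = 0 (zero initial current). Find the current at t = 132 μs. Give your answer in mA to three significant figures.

I ≈ 49.4 mA

τ = L/R = 4.400×10^-2/718 = 6.128×10^-5 s; final current I_∞ = ε/R = 40.1/718 = 5.58496×10^-2 A.
I(t) = I_∞(1 − e^(−t/τ)) with t/τ = 2.154.
I = (5.58496×10^-2)(1 − e^(−2.154)) = 4.937×10^-2 A.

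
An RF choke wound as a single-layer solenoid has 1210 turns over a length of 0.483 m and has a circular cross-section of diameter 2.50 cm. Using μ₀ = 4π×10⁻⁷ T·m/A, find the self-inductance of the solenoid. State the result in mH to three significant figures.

L ≈ 1.87 mH

A = π(d/2)² = π(1.250×10^-2 m)² = 4.909×10^-4 m².
For a long solenoid, L = μ₀N²A/ℓ.
L = (4π×10⁻⁷)(1210)²(4.909×10^-4)/(0.483 m) = 1.870×10^-3 H.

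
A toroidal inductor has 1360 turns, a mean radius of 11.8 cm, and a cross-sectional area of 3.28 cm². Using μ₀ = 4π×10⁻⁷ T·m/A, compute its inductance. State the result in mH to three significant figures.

L ≈ 1.03 mH

For a thin toroid, L = μ₀N²A/(2πR).
L = (4π×10⁻⁷)(1360)²(3.280×10^-4) / (2π×0.118 m) = 1.028×10^-3 H.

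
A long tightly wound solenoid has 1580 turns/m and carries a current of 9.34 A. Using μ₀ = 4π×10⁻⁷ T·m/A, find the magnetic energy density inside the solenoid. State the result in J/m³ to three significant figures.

B = μ₀nI = (4π×10⁻⁷)(1.580×10^3)(9.34) = 1.854×10^-2 T.
u = B²/(2μ₀) = (1.854×10^-2)²/(2×4π×10⁻⁷) = 136.8 J/m³.

u ≈ 137 J/m³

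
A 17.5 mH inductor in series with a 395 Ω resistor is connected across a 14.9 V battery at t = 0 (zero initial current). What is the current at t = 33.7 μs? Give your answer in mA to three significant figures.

I ≈ 20.1 mA

τ = L/R = 1.750×10^-2/395 = 4.430×10^-5 s; final current I_∞ = ε/R = 14.9/395 = 3.772×10^-2 A.
I(t) = I_∞(1 − e^(−t/τ)) with t/τ = 0.761.
I = (3.772×10^-2)(1 − e^(−0.761)) = 2.009×10^-2 A.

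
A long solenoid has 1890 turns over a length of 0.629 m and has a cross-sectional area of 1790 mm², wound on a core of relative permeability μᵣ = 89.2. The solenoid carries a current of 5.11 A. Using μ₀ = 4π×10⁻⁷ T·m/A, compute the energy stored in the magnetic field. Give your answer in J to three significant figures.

U ≈ 14.9 J

A = 1790 mm² = 1.790×10^-3 m².
L = μ₀μᵣN²A/ℓ = (4π×10⁻⁷)(89.2)(1890)²(1.790×10^-3)/(0.629) = 1.139 H.
U = ½LI² = ½(1.139)(5.11)² = 14.88 J.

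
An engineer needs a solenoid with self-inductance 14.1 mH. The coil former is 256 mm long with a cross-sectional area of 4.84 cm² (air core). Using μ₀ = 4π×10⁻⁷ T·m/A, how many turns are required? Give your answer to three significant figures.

N ≈ 2440 turns

A = 4.84 cm² = 4.840×10^-4 m².
From L = μ₀N²A/ℓ, N = √(Lℓ / (μ₀A)).
N = √[(1.410×10^-2)(0.256) / ((4π×10⁻⁷)×4.840×10^-4)] = √(5.9348×10^6) ≈ 2436.1.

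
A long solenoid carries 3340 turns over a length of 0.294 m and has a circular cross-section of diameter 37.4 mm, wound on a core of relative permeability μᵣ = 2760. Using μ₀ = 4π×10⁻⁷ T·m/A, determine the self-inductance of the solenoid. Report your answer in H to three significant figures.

L ≈ 145 H

A = π(d/2)² = π(1.870×10^-2 m)² = 1.099×10^-3 m².
For a long solenoid, L = μ₀μᵣN²A/ℓ.
L = (4π×10⁻⁷)(2760)(3340)²(1.099×10^-3)/(0.294 m) = 144.6 H.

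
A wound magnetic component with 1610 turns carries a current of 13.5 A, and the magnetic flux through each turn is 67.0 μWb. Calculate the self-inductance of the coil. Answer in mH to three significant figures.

L ≈ 7.99 mH

Self-inductance is defined by L = NΦ_B/I (flux linkage over current).
L = (1610)(6.700×10^-5 Wb)/(13.5 A) = 7.990×10^-3 H.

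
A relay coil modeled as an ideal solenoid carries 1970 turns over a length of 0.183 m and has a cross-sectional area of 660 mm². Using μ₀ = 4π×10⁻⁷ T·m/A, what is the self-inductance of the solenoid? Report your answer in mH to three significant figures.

A = 660 mm² = 6.600×10^-4 m².
For a long solenoid, L = μ₀N²A/ℓ.
L = (4π×10⁻⁷)(1970)²(6.600×10^-4)/(0.183 m) = 1.759×10^-2 H.

L ≈ 17.6 mH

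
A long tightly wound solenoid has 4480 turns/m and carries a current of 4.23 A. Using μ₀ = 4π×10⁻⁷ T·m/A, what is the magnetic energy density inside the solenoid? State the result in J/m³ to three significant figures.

B = μ₀nI = (4π×10⁻⁷)(4.480×10^3)(4.23) = 2.381×10^-2 T.
u = B²/(2μ₀) = (2.381×10^-2)²/(2×4π×10⁻⁷) = 225.6 J/m³.

u ≈ 226 J/m³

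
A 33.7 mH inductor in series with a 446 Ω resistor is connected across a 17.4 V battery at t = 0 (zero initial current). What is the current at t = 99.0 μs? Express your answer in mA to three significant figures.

τ = L/R = 3.370×10^-2/446 = 7.556×10^-5 s; final current I_∞ = ε/R = 17.4/446 = 3.901×10^-2 A.
I(t) = I_∞(1 − e^(−t/τ)) with t/τ = 1.310.
I = (3.901×10^-2)(1 − e^(−1.310)) = 2.849×10^-2 A.

I ≈ 28.5 mA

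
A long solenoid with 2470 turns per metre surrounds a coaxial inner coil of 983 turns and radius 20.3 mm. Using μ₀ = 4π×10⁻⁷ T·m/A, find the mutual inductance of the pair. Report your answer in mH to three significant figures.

The outer solenoid produces a uniform field B₁ = μ₀n₁I₁ across the inner coil,
so the flux linkage is N₂Φ = N₂B₁A₂ = μ₀n₁N₂A₂·I₁, giving M = μ₀n₁N₂A₂.
A₂ = πr² = π(2.030×10^-2 m)² = 1.2946×10^-3 m².
M = (4π×10⁻⁷)(2470)(983)(1.2946×10^-3) = 3.950×10^-3 H.

M ≈ 3.95 mH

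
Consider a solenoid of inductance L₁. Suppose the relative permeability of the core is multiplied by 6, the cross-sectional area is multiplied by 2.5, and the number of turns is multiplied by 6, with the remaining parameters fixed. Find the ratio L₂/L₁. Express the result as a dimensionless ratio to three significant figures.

For a solenoid, L ∝ μᵣN²A/ℓ.
L₂/L₁ = (6) × (2.5) × (6)^2 = 540.

L₂/L₁ = 540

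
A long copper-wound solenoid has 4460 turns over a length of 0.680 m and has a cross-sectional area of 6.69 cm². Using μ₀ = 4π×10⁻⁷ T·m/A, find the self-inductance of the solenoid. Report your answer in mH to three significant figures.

L ≈ 24.6 mH

A = 6.69 cm² = 6.690×10^-4 m².
For a long solenoid, L = μ₀N²A/ℓ.
L = (4π×10⁻⁷)(4460)²(6.690×10^-4)/(0.68 m) = 2.459×10^-2 H.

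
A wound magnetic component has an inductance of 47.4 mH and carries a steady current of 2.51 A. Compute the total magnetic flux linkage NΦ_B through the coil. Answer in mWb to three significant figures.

NΦ_B ≈ 119 mWb

From L = NΦ_B/I, the flux linkage is NΦ_B = LI.
NΦ_B = (4.740×10^-2 H)(2.51 A) = 0.119 Wb.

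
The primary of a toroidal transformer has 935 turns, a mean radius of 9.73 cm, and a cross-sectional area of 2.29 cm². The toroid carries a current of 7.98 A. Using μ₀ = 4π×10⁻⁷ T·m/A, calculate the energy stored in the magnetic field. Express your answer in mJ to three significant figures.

L = μ₀N²A/(2πR) = (4π×10⁻⁷)(935)²(2.290×10^-4)/(2π×9.730×10^-2) = 4.115×10^-4 H.
U = ½LI² = ½(4.115×10^-4)(7.98)² = 1.310×10^-2 J.

U ≈ 13.1 mJ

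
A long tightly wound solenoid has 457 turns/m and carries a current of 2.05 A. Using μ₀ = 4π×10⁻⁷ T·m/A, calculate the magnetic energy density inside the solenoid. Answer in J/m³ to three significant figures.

u ≈ 0.551 J/m³

B = μ₀nI = (4π×10⁻⁷)(457)(2.05) = 1.177×10^-3 T.
u = B²/(2μ₀) = (1.177×10^-3)²/(2×4π×10⁻⁷) = 0.55147 J/m³.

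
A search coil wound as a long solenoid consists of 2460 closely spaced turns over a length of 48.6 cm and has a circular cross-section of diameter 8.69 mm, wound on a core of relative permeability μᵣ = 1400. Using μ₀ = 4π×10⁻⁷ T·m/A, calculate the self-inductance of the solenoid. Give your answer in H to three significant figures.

L ≈ 1.30 H

A = π(d/2)² = π(4.345×10^-3 m)² = 5.931×10^-5 m².
For a long solenoid, L = μ₀μᵣN²A/ℓ.
L = (4π×10⁻⁷)(1400)(2460)²(5.931×10^-5)/(0.486 m) = 1.299 H.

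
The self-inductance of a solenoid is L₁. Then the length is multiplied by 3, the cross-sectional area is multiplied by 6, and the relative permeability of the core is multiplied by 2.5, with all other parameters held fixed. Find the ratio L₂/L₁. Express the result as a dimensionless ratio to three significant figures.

L₂/L₁ = 5.00

For a solenoid, L ∝ μᵣN²A/ℓ.
L₂/L₁ = (3)^-1 × (6) × (2.5) = 5.00.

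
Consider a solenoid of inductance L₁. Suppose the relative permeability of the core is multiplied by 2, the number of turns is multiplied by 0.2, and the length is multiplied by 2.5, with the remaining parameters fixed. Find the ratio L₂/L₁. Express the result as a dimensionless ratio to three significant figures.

L₂/L₁ = 0.0320

For a solenoid, L ∝ μᵣN²A/ℓ.
L₂/L₁ = (2) × (0.2)^2 × (2.5)^-1 = 0.0320.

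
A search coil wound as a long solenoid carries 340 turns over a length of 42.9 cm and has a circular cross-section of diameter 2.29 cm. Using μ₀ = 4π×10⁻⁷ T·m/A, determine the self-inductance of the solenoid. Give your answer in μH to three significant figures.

L ≈ 139 μH

A = π(d/2)² = π(1.145×10^-2 m)² = 4.119×10^-4 m².
For a long solenoid, L = μ₀N²A/ℓ.
L = (4π×10⁻⁷)(340)²(4.119×10^-4)/(0.429 m) = 1.3947×10^-4 H.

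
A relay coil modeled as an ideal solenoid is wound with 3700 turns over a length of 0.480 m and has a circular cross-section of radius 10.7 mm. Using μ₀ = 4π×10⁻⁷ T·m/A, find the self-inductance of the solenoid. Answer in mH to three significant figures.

A = πr² = π(1.070×10^-2 m)² = 3.597×10^-4 m².
For a long solenoid, L = μ₀N²A/ℓ.
L = (4π×10⁻⁷)(3700)²(3.597×10^-4)/(0.48 m) = 1.289×10^-2 H.

L ≈ 12.9 mH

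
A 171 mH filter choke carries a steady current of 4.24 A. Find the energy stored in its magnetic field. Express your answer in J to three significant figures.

U ≈ 1.54 J

Stored magnetic energy: U = ½LI².
U = ½(0.171 H)(4.24 A)² = 1.537 J.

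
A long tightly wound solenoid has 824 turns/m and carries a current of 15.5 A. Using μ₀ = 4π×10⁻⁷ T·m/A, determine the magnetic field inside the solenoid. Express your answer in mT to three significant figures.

B ≈ 16.0 mT

Inside a long solenoid, B = μ₀nI.
B = (4π×10⁻⁷)(824 m⁻¹)(15.5 A) = 1.60498×10^-2 T.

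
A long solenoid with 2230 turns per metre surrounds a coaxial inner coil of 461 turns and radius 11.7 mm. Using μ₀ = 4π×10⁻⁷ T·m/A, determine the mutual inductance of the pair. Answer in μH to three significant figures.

The outer solenoid produces a uniform field B₁ = μ₀n₁I₁ across the inner coil,
so the flux linkage is N₂Φ = N₂B₁A₂ = μ₀n₁N₂A₂·I₁, giving M = μ₀n₁N₂A₂.
A₂ = πr² = π(1.170×10^-2 m)² = 4.301×10^-4 m².
M = (4π×10⁻⁷)(2230)(461)(4.301×10^-4) = 5.556×10^-4 H.

M ≈ 556 μH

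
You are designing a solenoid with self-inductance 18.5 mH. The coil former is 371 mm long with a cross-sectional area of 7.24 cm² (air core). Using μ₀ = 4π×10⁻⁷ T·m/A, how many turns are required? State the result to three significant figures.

N ≈ 2750 turns

A = 7.24 cm² = 7.240×10^-4 m².
From L = μ₀N²A/ℓ, N = √(Lℓ / (μ₀A)).
N = √[(1.850×10^-2)(0.371) / ((4π×10⁻⁷)×7.240×10^-4)] = √(7.544×10^6) ≈ 2746.6.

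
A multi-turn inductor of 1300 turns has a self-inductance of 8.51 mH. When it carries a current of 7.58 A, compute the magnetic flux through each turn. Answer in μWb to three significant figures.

Φ_B ≈ 49.6 μWb

From L = NΦ_B/I, the flux per turn is Φ_B = LI/N.
Φ_B = (8.510×10^-3 H)(7.58 A)/1300 = 4.962×10^-5 Wb.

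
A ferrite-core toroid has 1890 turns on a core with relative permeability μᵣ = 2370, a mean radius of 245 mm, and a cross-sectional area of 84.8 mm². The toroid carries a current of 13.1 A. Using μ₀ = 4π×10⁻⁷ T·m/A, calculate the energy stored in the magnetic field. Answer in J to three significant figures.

L = μ₀μᵣN²A/(2πR) = (4π×10⁻⁷)(2370)(1890)²(8.480×10^-5)/(2π×0.245) = 0.586 H.
U = ½LI² = ½(0.586)(13.1)² = 50.29 J.

U ≈ 50.3 J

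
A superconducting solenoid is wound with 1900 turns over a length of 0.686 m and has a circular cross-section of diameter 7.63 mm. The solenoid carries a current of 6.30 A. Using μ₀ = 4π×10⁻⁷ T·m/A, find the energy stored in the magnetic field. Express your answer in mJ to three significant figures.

A = π(d/2)² = π(3.815×10^-3 m)² = 4.572×10^-5 m².
L = μ₀N²A/ℓ = (4π×10⁻⁷)(1900)²(4.572×10^-5)/(0.686) = 3.024×10^-4 H.
U = ½LI² = ½(3.024×10^-4)(6.30)² = 6.000×10^-3 J.

U ≈ 6.00 mJ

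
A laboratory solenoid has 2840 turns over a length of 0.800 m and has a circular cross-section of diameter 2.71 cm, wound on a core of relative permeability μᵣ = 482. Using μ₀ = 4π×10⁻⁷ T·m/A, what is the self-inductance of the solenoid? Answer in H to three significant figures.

A = π(d/2)² = π(1.355×10^-2 m)² = 5.768×10^-4 m².
For a long solenoid, L = μ₀μᵣN²A/ℓ.
L = (4π×10⁻⁷)(482)(2840)²(5.768×10^-4)/(0.8 m) = 3.522 H.

L ≈ 3.52 H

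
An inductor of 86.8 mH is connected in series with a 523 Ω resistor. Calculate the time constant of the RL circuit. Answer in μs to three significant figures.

τ = L/R = (8.680×10^-2 H)/(523 Ω) = 1.660×10^-4 s.

τ ≈ 166 μs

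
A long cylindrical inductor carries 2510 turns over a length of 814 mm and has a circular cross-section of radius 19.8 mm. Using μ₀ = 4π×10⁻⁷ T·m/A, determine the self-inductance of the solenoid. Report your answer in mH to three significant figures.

A = πr² = π(1.980×10^-2 m)² = 1.232×10^-3 m².
For a long solenoid, L = μ₀N²A/ℓ.
L = (4π×10⁻⁷)(2510)²(1.232×10^-3)/(0.814 m) = 1.198×10^-2 H.

L ≈ 12.0 mH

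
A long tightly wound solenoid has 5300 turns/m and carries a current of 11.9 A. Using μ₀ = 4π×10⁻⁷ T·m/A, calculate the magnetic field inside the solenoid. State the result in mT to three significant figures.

B ≈ 79.3 mT

Inside a long solenoid, B = μ₀nI.
B = (4π×10⁻⁷)(5.300×10^3 m⁻¹)(11.9 A) = 7.926×10^-2 T.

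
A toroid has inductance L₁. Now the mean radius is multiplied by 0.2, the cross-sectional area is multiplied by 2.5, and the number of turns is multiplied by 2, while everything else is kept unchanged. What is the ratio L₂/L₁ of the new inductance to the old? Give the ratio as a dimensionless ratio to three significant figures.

L₂/L₁ = 50.0

For a toroid, L ∝ μᵣN²A/R.
L₂/L₁ = (0.2)^-1 × (2.5) × (2)^2 = 50.0.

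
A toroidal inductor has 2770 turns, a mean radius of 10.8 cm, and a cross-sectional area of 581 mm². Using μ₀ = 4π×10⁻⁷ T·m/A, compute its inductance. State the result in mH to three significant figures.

L ≈ 8.26 mH

For a thin toroid, L = μ₀N²A/(2πR).
L = (4π×10⁻⁷)(2770)²(5.810×10^-4) / (2π×0.108 m) = 8.255×10^-3 H.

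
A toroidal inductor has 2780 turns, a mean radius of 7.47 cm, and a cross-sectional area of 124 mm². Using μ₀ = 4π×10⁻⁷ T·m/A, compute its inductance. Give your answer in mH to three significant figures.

L ≈ 2.57 mH

For a thin toroid, L = μ₀N²A/(2πR).
L = (4π×10⁻⁷)(2780)²(1.240×10^-4) / (2π×7.470×10^-2 m) = 2.566×10^-3 H.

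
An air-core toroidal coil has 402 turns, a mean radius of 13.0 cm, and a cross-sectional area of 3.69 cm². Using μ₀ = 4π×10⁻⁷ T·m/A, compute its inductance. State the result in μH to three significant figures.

L ≈ 91.7 μH

For a thin toroid, L = μ₀N²A/(2πR).
L = (4π×10⁻⁷)(402)²(3.690×10^-4) / (2π×0.13 m) = 9.174×10^-5 H.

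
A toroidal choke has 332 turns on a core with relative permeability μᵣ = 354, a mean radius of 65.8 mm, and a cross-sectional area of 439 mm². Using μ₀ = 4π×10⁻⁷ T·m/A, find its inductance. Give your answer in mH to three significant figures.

L ≈ 52.1 mH

For a thin toroid, L = μ₀μᵣN²A/(2πR).
L = (4π×10⁻⁷)(354)(332)²(4.390×10^-4) / (2π×6.580×10^-2 m) = 5.207×10^-2 H.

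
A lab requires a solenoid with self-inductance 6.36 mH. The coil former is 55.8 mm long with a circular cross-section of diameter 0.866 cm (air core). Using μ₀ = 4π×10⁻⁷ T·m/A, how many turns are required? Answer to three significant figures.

N ≈ 2190 turns

A = π(d/2)² = π(4.330×10^-3 m)² = 5.890×10^-5 m².
From L = μ₀N²A/ℓ, N = √(Lℓ / (μ₀A)).
N = √[(6.360×10^-3)(5.580×10^-2) / ((4π×10⁻⁷)×5.890×10^-5)] = √(4.7946×10^6) ≈ 2189.7.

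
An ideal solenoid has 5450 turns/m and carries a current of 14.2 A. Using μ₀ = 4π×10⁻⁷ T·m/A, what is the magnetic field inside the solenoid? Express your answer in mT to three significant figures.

Inside a long solenoid, B = μ₀nI.
B = (4π×10⁻⁷)(5.450×10^3 m⁻¹)(14.2 A) = 9.725×10^-2 T.

B ≈ 97.3 mT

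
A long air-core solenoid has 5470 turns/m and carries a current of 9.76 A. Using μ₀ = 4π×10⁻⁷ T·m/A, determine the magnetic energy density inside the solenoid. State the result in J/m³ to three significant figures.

B = μ₀nI = (4π×10⁻⁷)(5.470×10^3)(9.76) = 6.709×10^-2 T.
u = B²/(2μ₀) = (6.709×10^-2)²/(2×4π×10⁻⁷) = 1.791×10^3 J/m³.

u ≈ 1790 J/m³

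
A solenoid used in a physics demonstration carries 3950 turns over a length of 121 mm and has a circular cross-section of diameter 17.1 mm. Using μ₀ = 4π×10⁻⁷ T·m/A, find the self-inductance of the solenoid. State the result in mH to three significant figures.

A = π(d/2)² = π(8.550×10^-3 m)² = 2.297×10^-4 m².
For a long solenoid, L = μ₀N²A/ℓ.
L = (4π×10⁻⁷)(3950)²(2.297×10^-4)/(0.121 m) = 3.721×10^-2 H.

L ≈ 37.2 mH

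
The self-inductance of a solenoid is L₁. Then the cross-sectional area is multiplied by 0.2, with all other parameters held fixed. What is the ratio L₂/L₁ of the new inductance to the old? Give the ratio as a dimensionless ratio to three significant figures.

L₂/L₁ = 0.200

For a solenoid, L ∝ μᵣN²A/ℓ.
L₂/L₁ = (0.2) = 0.200.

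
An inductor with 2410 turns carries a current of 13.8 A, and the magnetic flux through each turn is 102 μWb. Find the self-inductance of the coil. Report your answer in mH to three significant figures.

Self-inductance is defined by L = NΦ_B/I (flux linkage over current).
L = (2410)(1.020×10^-4 Wb)/(13.8 A) = 1.781×10^-2 H.

L ≈ 17.8 mH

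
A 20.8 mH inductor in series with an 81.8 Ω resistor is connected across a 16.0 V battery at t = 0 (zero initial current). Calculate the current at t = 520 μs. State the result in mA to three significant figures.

τ = L/R = 2.080×10^-2/81.8 = 2.543×10^-4 s; final current I_∞ = ε/R = 16.0/81.8 = 0.1956 A.
I(t) = I_∞(1 − e^(−t/τ)) with t/τ = 2.045.
I = (0.1956)(1 − e^(−2.045)) = 0.1703 A.

I ≈ 170 mA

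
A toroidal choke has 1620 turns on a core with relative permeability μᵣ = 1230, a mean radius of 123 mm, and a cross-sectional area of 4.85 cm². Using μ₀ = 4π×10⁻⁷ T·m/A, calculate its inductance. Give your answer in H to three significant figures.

L ≈ 2.55 H

For a thin toroid, L = μ₀μᵣN²A/(2πR).
L = (4π×10⁻⁷)(1230)(1620)²(4.850×10^-4) / (2π×0.123 m) = 2.546 H.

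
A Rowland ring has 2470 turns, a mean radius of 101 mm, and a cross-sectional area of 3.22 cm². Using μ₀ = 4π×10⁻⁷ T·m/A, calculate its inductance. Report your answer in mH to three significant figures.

For a thin toroid, L = μ₀N²A/(2πR).
L = (4π×10⁻⁷)(2470)²(3.220×10^-4) / (2π×0.101 m) = 3.890×10^-3 H.

L ≈ 3.89 mH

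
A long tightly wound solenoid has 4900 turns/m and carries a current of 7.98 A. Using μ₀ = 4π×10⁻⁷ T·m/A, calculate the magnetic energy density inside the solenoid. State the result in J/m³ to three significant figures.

u ≈ 961 J/m³

B = μ₀nI = (4π×10⁻⁷)(4.900×10^3)(7.98) = 4.914×10^-2 T.
u = B²/(2μ₀) = (4.914×10^-2)²/(2×4π×10⁻⁷) = 960.7 J/m³.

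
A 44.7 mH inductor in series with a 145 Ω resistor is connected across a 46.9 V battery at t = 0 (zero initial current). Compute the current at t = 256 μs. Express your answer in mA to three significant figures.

τ = L/R = 4.470×10^-2/145 = 3.083×10^-4 s; final current I_∞ = ε/R = 46.9/145 = 0.3234 A.
I(t) = I_∞(1 − e^(−t/τ)) with t/τ = 0.830.
I = (0.3234)(1 − e^(−0.830)) = 0.18247 A.

I ≈ 182 mA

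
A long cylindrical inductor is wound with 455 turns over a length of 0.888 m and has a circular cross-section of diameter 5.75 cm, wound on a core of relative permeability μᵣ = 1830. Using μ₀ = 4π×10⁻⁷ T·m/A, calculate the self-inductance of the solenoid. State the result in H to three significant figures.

L ≈ 1.39 H

A = π(d/2)² = π(2.875×10^-2 m)² = 2.597×10^-3 m².
For a long solenoid, L = μ₀μᵣN²A/ℓ.
L = (4π×10⁻⁷)(1830)(455)²(2.597×10^-3)/(0.888 m) = 1.392 H.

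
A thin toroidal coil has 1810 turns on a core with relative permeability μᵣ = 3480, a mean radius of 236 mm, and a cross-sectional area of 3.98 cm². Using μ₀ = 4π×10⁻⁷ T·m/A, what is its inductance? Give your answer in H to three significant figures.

L ≈ 3.85 H

For a thin toroid, L = μ₀μᵣN²A/(2πR).
L = (4π×10⁻⁷)(3480)(1810)²(3.980×10^-4) / (2π×0.236 m) = 3.845 H.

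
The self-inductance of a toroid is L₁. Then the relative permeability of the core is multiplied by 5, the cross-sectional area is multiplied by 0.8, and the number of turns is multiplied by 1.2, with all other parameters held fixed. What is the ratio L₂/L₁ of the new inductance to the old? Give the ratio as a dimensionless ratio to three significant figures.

L₂/L₁ = 5.76

For a toroid, L ∝ μᵣN²A/R.
L₂/L₁ = (5) × (0.8) × (1.2)^2 = 5.76.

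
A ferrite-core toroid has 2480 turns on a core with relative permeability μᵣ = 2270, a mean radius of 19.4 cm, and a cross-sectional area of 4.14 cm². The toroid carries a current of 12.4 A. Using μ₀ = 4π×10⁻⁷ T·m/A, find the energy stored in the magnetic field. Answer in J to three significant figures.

U ≈ 458 J

L = μ₀μᵣN²A/(2πR) = (4π×10⁻⁷)(2270)(2480)²(4.140×10^-4)/(2π×0.194) = 5.959 H.
U = ½LI² = ½(5.959)(12.4)² = 458.1 J.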